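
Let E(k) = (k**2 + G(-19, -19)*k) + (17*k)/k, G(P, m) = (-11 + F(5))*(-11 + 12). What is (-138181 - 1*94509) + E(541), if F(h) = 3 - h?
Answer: 52975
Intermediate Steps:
G(P, m) = -13 (G(P, m) = (-11 + (3 - 1*5))*(-11 + 12) = (-11 + (3 - 5))*1 = (-11 - 2)*1 = -13*1 = -13)
E(k) = 17 + k**2 - 13*k (E(k) = (k**2 - 13*k) + (17*k)/k = (k**2 - 13*k) + 17 = 17 + k**2 - 13*k)
(-138181 - 1*94509) + E(541) = (-138181 - 1*94509) + (17 + 541**2 - 13*541) = (-138181 - 94509) + (17 + 292681 - 7033) = -232690 + 285665 = 52975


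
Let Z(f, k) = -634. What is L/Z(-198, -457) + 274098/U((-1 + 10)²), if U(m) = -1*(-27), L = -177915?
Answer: 59527279/5706 ≈ 10432.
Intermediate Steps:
U(m) = 27
L/Z(-198, -457) + 274098/U((-1 + 10)²) = -177915/(-634) + 274098/27 = -177915*(-1/634) + 274098*(1/27) = 177915/634 + 91366/9 = 59527279/5706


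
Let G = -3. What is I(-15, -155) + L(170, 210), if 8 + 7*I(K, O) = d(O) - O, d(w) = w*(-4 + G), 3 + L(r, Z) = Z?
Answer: 383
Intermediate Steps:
L(r, Z) = -3 + Z
d(w) = -7*w (d(w) = w*(-4 - 3) = w*(-7) = -7*w)
I(K, O) = -8/7 - 8*O/7 (I(K, O) = -8/7 + (-7*O - O)/7 = -8/7 + (-8*O)/7 = -8/7 - 8*O/7)
I(-15, -155) + L(170, 210) = (-8/7 - 8/7*(-155)) + (-3 + 210) = (-8/7 + 1240/7) + 207 = 176 + 207 = 383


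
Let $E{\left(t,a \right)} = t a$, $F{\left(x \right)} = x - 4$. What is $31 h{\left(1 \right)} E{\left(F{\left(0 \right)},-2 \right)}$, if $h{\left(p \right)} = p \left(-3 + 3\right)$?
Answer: $0$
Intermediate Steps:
$h{\left(p \right)} = 0$ ($h{\left(p \right)} = p 0 = 0$)
$F{\left(x \right)} = -4 + x$
$E{\left(t,a \right)} = a t$
$31 h{\left(1 \right)} E{\left(F{\left(0 \right)},-2 \right)} = 31 \cdot 0 \left(- 2 \left(-4 + 0\right)\right) = 0 \left(\left(-2\right) \left(-4\right)\right) = 0 \cdot 8 = 0$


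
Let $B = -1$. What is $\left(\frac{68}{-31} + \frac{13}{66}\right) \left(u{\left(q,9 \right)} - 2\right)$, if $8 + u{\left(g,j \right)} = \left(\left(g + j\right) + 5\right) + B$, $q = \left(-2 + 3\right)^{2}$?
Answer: $- \frac{8170}{1023} \approx -7.9863$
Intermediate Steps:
$q = 1$ ($q = 1^{2} = 1$)
$u{\left(g,j \right)} = -4 + g + j$ ($u{\left(g,j \right)} = -8 - \left(-4 - g - j\right) = -8 + \left(4 + g + j\right) = -4 + g + j$)
$\left(\frac{68}{-31} + \frac{13}{66}\right) \left(u{\left(q,9 \right)} - 2\right) = \left(\frac{68}{-31} + \frac{13}{66}\right) \left(\left(-4 + 1 + 9\right) - 2\right) = \left(68 \left(- \frac{1}{31}\right) + 13 \cdot \frac{1}{66}\right) \left(6 - 2\right) = \left(- \frac{68}{31} + \frac{13}{66}\right) 4 = \left(- \frac{4085}{2046}\right) 4 = - \frac{8170}{1023}$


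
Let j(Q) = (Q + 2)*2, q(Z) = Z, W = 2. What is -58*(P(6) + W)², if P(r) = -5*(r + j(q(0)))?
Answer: -133632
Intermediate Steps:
j(Q) = 4 + 2*Q (j(Q) = (2 + Q)*2 = 4 + 2*Q)
P(r) = -20 - 5*r (P(r) = -5*(r + (4 + 2*0)) = -5*(r + (4 + 0)) = -5*(r + 4) = -5*(4 + r) = -20 - 5*r)
-58*(P(6) + W)² = -58*((-20 - 5*6) + 2)² = -58*((-20 - 30) + 2)² = -58*(-50 + 2)² = -58*(-48)² = -58*2304 = -133632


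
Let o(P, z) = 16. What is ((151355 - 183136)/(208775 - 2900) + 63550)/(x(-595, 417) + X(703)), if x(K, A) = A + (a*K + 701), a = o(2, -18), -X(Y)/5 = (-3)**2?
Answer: -214480729/28508625 ≈ -7.5234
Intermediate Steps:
X(Y) = -45 (X(Y) = -5*(-3)**2 = -5*9 = -45)
a = 16
x(K, A) = 701 + A + 16*K (x(K, A) = A + (16*K + 701) = A + (701 + 16*K) = 701 + A + 16*K)
((151355 - 183136)/(208775 - 2900) + 63550)/(x(-595, 417) + X(703)) = ((151355 - 183136)/(208775 - 2900) + 63550)/((701 + 417 + 16*(-595)) - 45) = (-31781/205875 + 63550)/((701 + 417 - 9520) - 45) = (-31781*1/205875 + 63550)/(-8402 - 45) = (-521/3375 + 63550)/(-8447) = (214480729/3375)*(-1/8447) = -214480729/28508625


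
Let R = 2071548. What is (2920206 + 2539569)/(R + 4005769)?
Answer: 5459775/6077317 ≈ 0.89839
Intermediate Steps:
(2920206 + 2539569)/(R + 4005769) = (2920206 + 2539569)/(2071548 + 4005769) = 5459775/6077317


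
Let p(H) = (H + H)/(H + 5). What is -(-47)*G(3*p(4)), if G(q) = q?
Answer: 376/3 ≈ 125.33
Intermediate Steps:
p(H) = 2*H/(5 + H) (p(H) = (2*H)/(5 + H) = 2*H/(5 + H))
-(-47)*G(3*p(4)) = -(-47)*3*(2*4/(5 + 4)) = -(-47)*3*(2*4/9) = -(-47)*3*(2*4*(⅑)) = -(-47)*3*(8/9) = -(-47)*8/3 = -47*(-8/3) = 376/3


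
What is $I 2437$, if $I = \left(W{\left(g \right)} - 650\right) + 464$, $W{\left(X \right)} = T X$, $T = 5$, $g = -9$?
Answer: $-562947$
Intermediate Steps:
$W{\left(X \right)} = 5 X$
$I = -231$ ($I = \left(5 \left(-9\right) - 650\right) + 464 = \left(-45 - 650\right) + 464 = -695 + 464 = -231$)
$I 2437 = \left(-231\right) 2437 = -562947$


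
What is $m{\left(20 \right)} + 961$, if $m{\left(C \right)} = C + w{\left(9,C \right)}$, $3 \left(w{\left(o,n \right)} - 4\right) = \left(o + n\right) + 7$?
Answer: $997$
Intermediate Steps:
$w{\left(o,n \right)} = \frac{19}{3} + \frac{n}{3} + \frac{o}{3}$ ($w{\left(o,n \right)} = 4 + \frac{\left(o + n\right) + 7}{3} = 4 + \frac{\left(n + o\right) + 7}{3} = 4 + \frac{7 + n + o}{3} = 4 + \left(\frac{7}{3} + \frac{n}{3} + \frac{o}{3}\right) = \frac{19}{3} + \frac{n}{3} + \frac{o}{3}$)
$m{\left(C \right)} = \frac{28}{3} + \frac{4 C}{3}$ ($m{\left(C \right)} = C + \left(\frac{19}{3} + \frac{C}{3} + \frac{1}{3} \cdot 9\right) = C + \left(\frac{19}{3} + \frac{C}{3} + 3\right) = C + \left(\frac{28}{3} + \frac{C}{3}\right) = \frac{28}{3} + \frac{4 C}{3}$)
$m{\left(20 \right)} + 961 = \left(\frac{28}{3} + \frac{4}{3} \cdot 20\right) + 961 = \left(\frac{28}{3} + \frac{80}{3}\right) + 961 = 36 + 961 = 997$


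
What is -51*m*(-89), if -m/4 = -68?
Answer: 1234608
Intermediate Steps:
m = 272 (m = -4*(-68) = 272)
-51*m*(-89) = -51*272*(-89) = -13872*(-89) = 1234608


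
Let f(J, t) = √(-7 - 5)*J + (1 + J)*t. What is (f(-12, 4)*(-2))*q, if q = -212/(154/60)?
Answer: -50880/7 - 305280*I*√3/77 ≈ -7268.6 - 6867.0*I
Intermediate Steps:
q = -6360/77 (q = -212/(154*(1/60)) = -212/77/30 = -212*30/77 = -6360/77 ≈ -82.597)
f(J, t) = t*(1 + J) + 2*I*J*√3 (f(J, t) = √(-12)*J + t*(1 + J) = (2*I*√3)*J + t*(1 + J) = 2*I*J*√3 + t*(1 + J) = t*(1 + J) + 2*I*J*√3)
(f(-12, 4)*(-2))*q = ((4 - 12*4 + 2*I*(-12)*√3)*(-2))*(-6360/77) = ((4 - 48 - 24*I*√3)*(-2))*(-6360/77) = ((-44 - 24*I*√3)*(-2))*(-6360/77) = (88 + 48*I*√3)*(-6360/77) = -50880/7 - 305280*I*√3/77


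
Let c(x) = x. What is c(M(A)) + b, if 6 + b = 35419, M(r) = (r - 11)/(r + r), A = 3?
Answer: 106235/3 ≈ 35412.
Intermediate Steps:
M(r) = (-11 + r)/(2*r) (M(r) = (-11 + r)/((2*r)) = (-11 + r)*(1/(2*r)) = (-11 + r)/(2*r))
b = 35413 (b = -6 + 35419 = 35413)
c(M(A)) + b = (½)*(-11 + 3)/3 + 35413 = (½)*(⅓)*(-8) + 35413 = -4/3 + 35413 = 106235/3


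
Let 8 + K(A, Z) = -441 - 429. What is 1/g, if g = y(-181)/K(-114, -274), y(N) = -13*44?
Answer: 439/286 ≈ 1.5350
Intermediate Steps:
K(A, Z) = -878 (K(A, Z) = -8 + (-441 - 429) = -8 - 870 = -878)
y(N) = -572
g = 286/439 (g = -572/(-878) = -572*(-1/878) = 286/439 ≈ 0.65148)
1/g = 1/(286/439) = 439/286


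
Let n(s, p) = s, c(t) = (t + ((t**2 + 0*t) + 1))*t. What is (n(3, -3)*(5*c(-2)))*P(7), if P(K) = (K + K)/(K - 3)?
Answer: -315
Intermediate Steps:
c(t) = t*(1 + t + t**2) (c(t) = (t + ((t**2 + 0) + 1))*t = (t + (t**2 + 1))*t = (t + (1 + t**2))*t = (1 + t + t**2)*t = t*(1 + t + t**2))
P(K) = 2*K/(-3 + K) (P(K) = (2*K)/(-3 + K) = 2*K/(-3 + K))
(n(3, -3)*(5*c(-2)))*P(7) = (3*(5*(-2*(1 - 2 + (-2)**2))))*(2*7/(-3 + 7)) = (3*(5*(-2*(1 - 2 + 4))))*(2*7/4) = (3*(5*(-2*3)))*(2*7*(1/4)) = (3*(5*(-6)))*(7/2) = (3*(-30))*(7/2) = -90*7/2 = -315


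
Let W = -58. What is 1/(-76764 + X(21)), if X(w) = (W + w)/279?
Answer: -279/21417193 ≈ -1.3027e-5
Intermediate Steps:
X(w) = -58/279 + w/279 (X(w) = (-58 + w)/279 = (-58 + w)*(1/279) = -58/279 + w/279)
1/(-76764 + X(21)) = 1/(-76764 + (-58/279 + (1/279)*21)) = 1/(-76764 + (-58/279 + 7/93)) = 1/(-76764 - 37/279) = 1/(-21417193/279) = -279/21417193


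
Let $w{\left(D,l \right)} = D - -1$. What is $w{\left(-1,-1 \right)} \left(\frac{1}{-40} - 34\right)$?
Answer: $0$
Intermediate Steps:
$w{\left(D,l \right)} = 1 + D$ ($w{\left(D,l \right)} = D + 1 = 1 + D$)
$w{\left(-1,-1 \right)} \left(\frac{1}{-40} - 34\right) = \left(1 - 1\right) \left(\frac{1}{-40} - 34\right) = 0 \left(- \frac{1}{40} - 34\right) = 0 \left(- \frac{1361}{40}\right) = 0$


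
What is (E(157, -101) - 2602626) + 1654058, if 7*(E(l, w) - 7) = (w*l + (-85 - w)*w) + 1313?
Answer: -6656087/7 ≈ -9.5087e+5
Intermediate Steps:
E(l, w) = 1362/7 + l*w/7 + w*(-85 - w)/7 (E(l, w) = 7 + ((w*l + (-85 - w)*w) + 1313)/7 = 7 + ((l*w + w*(-85 - w)) + 1313)/7 = 7 + (1313 + l*w + w*(-85 - w))/7 = 7 + (1313/7 + l*w/7 + w*(-85 - w)/7) = 1362/7 + l*w/7 + w*(-85 - w)/7)
(E(157, -101) - 2602626) + 1654058 = ((1362/7 - 85/7*(-101) - ⅐*(-101)² + (⅐)*157*(-101)) - 2602626) + 1654058 = ((1362/7 + 8585/7 - ⅐*10201 - 15857/7) - 2602626) + 1654058 = ((1362/7 + 8585/7 - 10201/7 - 15857/7) - 2602626) + 1654058 = (-16111/7 - 2602626) + 1654058 = -18234493/7 + 1654058 = -6656087/7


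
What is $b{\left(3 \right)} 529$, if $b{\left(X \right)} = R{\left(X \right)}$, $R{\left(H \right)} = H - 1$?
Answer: $1058$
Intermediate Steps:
$R{\left(H \right)} = -1 + H$
$b{\left(X \right)} = -1 + X$
$b{\left(3 \right)} 529 = \left(-1 + 3\right) 529 = 2 \cdot 529 = 1058$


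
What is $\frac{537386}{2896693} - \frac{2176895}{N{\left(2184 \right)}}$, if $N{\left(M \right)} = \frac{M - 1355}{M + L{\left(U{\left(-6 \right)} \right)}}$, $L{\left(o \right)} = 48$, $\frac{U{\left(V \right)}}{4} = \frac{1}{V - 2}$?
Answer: $- \frac{14074537360887526}{2401358497} \approx -5.8611 \cdot 10^{6}$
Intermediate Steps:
$U{\left(V \right)} = \frac{4}{-2 + V}$ ($U{\left(V \right)} = \frac{4}{V - 2} = \frac{4}{-2 + V}$)
$N{\left(M \right)} = \frac{-1355 + M}{48 + M}$ ($N{\left(M \right)} = \frac{M - 1355}{M + 48} = \frac{-1355 + M}{48 + M}$)
$\frac{537386}{2896693} - \frac{2176895}{N{\left(2184 \right)}} = \frac{537386}{2896693} - \frac{2176895}{\frac{1}{48 + 2184} \left(-1355 + 2184\right)} = 537386 \cdot \frac{1}{2896693} - \frac{2176895}{\frac{1}{2232} \cdot 829} = \frac{537386}{2896693} - \frac{2176895}{\frac{1}{2232} \cdot 829} = \frac{537386}{2896693} - \frac{2176895}{\frac{829}{2232}} = \frac{537386}{2896693} - \frac{4858829640}{829} = - \frac{14074537360887526}{2401358497}$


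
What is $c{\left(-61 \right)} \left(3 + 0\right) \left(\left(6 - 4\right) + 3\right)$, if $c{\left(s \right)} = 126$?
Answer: $1890$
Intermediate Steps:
$c{\left(-61 \right)} \left(3 + 0\right) \left(\left(6 - 4\right) + 3\right) = 126 \left(3 + 0\right) \left(\left(6 - 4\right) + 3\right) = 126 \cdot 3 \left(2 + 3\right) = 126 \cdot 3 \cdot 5 = 126 \cdot 15 = 1890$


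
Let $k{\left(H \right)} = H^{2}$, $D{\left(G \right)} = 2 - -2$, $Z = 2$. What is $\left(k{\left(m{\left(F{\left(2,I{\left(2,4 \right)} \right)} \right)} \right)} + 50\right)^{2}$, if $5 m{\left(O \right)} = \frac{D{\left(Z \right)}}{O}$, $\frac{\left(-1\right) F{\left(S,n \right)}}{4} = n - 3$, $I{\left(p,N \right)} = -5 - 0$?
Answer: $\frac{6400160001}{2560000} \approx 2500.1$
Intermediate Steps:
$I{\left(p,N \right)} = -5$ ($I{\left(p,N \right)} = -5 + 0 = -5$)
$F{\left(S,n \right)} = 12 - 4 n$ ($F{\left(S,n \right)} = - 4 \left(n - 3\right) = - 4 \left(-3 + n\right) = 12 - 4 n$)
$D{\left(G \right)} = 4$ ($D{\left(G \right)} = 2 + 2 = 4$)
$m{\left(O \right)} = \frac{4}{5 O}$ ($m{\left(O \right)} = \frac{4 \frac{1}{O}}{5} = \frac{4}{5 O}$)
$\left(k{\left(m{\left(F{\left(2,I{\left(2,4 \right)} \right)} \right)} \right)} + 50\right)^{2} = \left(\left(\frac{4}{5 \left(12 - -20\right)}\right)^{2} + 50\right)^{2} = \left(\left(\frac{4}{5 \left(12 + 20\right)}\right)^{2} + 50\right)^{2} = \left(\left(\frac{4}{5 \cdot 32}\right)^{2} + 50\right)^{2} = \left(\left(\frac{4}{5} \cdot \frac{1}{32}\right)^{2} + 50\right)^{2} = \left(\left(\frac{1}{40}\right)^{2} + 50\right)^{2} = \left(\frac{1}{1600} + 50\right)^{2} = \left(\frac{80001}{1600}\right)^{2} = \frac{6400160001}{2560000}$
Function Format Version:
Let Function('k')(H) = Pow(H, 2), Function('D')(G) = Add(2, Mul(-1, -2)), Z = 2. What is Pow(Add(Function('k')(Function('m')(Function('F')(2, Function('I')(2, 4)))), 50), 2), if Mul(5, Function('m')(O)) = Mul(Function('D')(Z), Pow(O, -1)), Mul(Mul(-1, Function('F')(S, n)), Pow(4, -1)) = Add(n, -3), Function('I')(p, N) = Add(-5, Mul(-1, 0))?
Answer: Rational(6400160001, 2560000) ≈ 2500.1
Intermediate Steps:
Function('I')(p, N) = -5 (Function('I')(p, N) = Add(-5, 0) = -5)
Function('F')(S, n) = Add(12, Mul(-4, n)) (Function('F')(S, n) = Mul(-4, Add(n, -3)) = Mul(-4, Add(-3, n)) = Add(12, Mul(-4, n)))
Function('D')(G) = 4 (Function('D')(G) = Add(2, 2) = 4)
Function('m')(O) = Mul(Rational(4, 5), Pow(O, -1)) (Function('m')(O) = Mul(Rational(1, 5), Mul(4, Pow(O, -1))) = Mul(Rational(4, 5), Pow(O, -1)))
Pow(Add(Function('k')(Function('m')(Function('F')(2, Function('I')(2, 4)))), 50), 2) = Pow(Add(Pow(Mul(Rational(4, 5), Pow(Add(12, Mul(-4, -5)), -1)), 2), 50), 2) = Pow(Add(Pow(Mul(Rational(4, 5), Pow(Add(12, 20), -1)), 2), 50), 2) = Pow(Add(Pow(Mul(Rational(4, 5), Pow(32, -1)), 2), 50), 2) = Pow(Add(Pow(Mul(Rational(4, 5), Rational(1, 32)), 2), 50), 2) = Pow(Add(Pow(Rational(1, 40), 2), 50), 2) = Pow(Add(Rational(1, 1600), 50), 2) = Pow(Rational(80001, 1600), 2) = Rational(6400160001, 2560000)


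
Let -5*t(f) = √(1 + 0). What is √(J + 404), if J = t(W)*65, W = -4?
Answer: √391 ≈ 19.774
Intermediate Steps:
t(f) = -⅕ (t(f) = -√(1 + 0)/5 = -√1/5 = -⅕*1 = -⅕)
J = -13 (J = -⅕*65 = -13)
√(J + 404) = √(-13 + 404) = √391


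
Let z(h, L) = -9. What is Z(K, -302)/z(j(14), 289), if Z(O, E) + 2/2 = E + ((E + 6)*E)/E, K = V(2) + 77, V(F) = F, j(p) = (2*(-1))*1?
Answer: 599/9 ≈ 66.556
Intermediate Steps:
j(p) = -2 (j(p) = -2*1 = -2)
K = 79 (K = 2 + 77 = 79)
Z(O, E) = 5 + 2*E (Z(O, E) = -1 + (E + ((E + 6)*E)/E) = -1 + (E + ((6 + E)*E)/E) = -1 + (E + (E*(6 + E))/E) = -1 + (E + (6 + E)) = -1 + (6 + 2*E) = 5 + 2*E)
Z(K, -302)/z(j(14), 289) = (5 + 2*(-302))/(-9) = (5 - 604)*(-⅑) = -599*(-⅑) = 599/9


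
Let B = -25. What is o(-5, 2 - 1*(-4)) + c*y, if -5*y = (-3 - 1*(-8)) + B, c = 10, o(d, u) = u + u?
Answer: 52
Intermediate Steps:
o(d, u) = 2*u
y = 4 (y = -((-3 - 1*(-8)) - 25)/5 = -((-3 + 8) - 25)/5 = -(5 - 25)/5 = -⅕*(-20) = 4)
o(-5, 2 - 1*(-4)) + c*y = 2*(2 - 1*(-4)) + 10*4 = 2*(2 + 4) + 40 = 2*6 + 40 = 12 + 40 = 52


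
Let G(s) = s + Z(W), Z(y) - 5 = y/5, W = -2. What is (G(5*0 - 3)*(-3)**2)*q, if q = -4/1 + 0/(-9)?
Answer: -288/5 ≈ -57.600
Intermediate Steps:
Z(y) = 5 + y/5
G(s) = 23/5 + s (G(s) = s + (5 + (1/5)*(-2)) = s + (5 - 2/5) = s + 23/5 = 23/5 + s)
q = -4 (q = -4*1 + 0*(-1/9) = -4 + 0 = -4)
(G(5*0 - 3)*(-3)**2)*q = ((23/5 + (5*0 - 3))*(-3)**2)*(-4) = ((23/5 + (0 - 3))*9)*(-4) = ((23/5 - 3)*9)*(-4) = ((8/5)*9)*(-4) = (72/5)*(-4) = -288/5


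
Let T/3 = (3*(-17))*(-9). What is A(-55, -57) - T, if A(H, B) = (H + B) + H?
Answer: -1544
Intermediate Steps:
T = 1377 (T = 3*((3*(-17))*(-9)) = 3*(-51*(-9)) = 3*459 = 1377)
A(H, B) = B + 2*H (A(H, B) = (B + H) + H = B + 2*H)
A(-55, -57) - T = (-57 + 2*(-55)) - 1*1377 = (-57 - 110) - 1377 = -167 - 1377 = -1544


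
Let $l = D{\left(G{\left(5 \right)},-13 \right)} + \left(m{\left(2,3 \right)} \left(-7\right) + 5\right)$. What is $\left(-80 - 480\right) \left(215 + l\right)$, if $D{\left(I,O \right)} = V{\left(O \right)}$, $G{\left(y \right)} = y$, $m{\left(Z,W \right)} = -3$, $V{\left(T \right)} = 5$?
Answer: $-137760$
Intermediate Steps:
$D{\left(I,O \right)} = 5$
$l = 31$ ($l = 5 + \left(\left(-3\right) \left(-7\right) + 5\right) = 5 + \left(21 + 5\right) = 5 + 26 = 31$)
$\left(-80 - 480\right) \left(215 + l\right) = \left(-80 - 480\right) \left(215 + 31\right) = \left(-560\right) 246 = -137760$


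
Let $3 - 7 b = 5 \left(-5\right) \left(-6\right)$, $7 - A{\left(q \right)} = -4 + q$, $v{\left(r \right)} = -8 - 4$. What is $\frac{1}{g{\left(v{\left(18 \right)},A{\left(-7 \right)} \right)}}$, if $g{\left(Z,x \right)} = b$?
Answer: $- \frac{1}{21} \approx -0.047619$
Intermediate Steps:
$v{\left(r \right)} = -12$ ($v{\left(r \right)} = -8 - 4 = -12$)
$A{\left(q \right)} = 11 - q$ ($A{\left(q \right)} = 7 - \left(-4 + q\right) = 11 - q$)
$b = -21$ ($b = \frac{3}{7} - \frac{5 \left(-5\right) \left(-6\right)}{7} = \frac{3}{7} - \frac{\left(-25\right) \left(-6\right)}{7} = \frac{3}{7} - \frac{150}{7} = -21$)
$g{\left(Z,x \right)} = -21$
$\frac{1}{g{\left(v{\left(18 \right)},A{\left(-7 \right)} \right)}} = \frac{1}{-21} = - \frac{1}{21}$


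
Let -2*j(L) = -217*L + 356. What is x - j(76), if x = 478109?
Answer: 470041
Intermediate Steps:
j(L) = -178 + 217*L/2 (j(L) = -(-217*L + 356)/2 = -(356 - 217*L)/2 = -178 + 217*L/2)
x - j(76) = 478109 - (-178 + (217/2)*76) = 478109 - (-178 + 8246) = 478109 - 1*8068 = 478109 - 8068 = 470041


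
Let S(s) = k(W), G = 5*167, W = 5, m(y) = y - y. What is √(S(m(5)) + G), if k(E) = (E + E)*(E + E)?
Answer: √935 ≈ 30.578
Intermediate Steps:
m(y) = 0
G = 835
k(E) = 4*E² (k(E) = (2*E)*(2*E) = 4*E²)
S(s) = 100 (S(s) = 4*5² = 4*25 = 100)
√(S(m(5)) + G) = √(100 + 835) = √935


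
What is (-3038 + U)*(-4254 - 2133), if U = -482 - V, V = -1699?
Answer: 11630727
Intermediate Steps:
U = 1217 (U = -482 - 1*(-1699) = -482 + 1699 = 1217)
(-3038 + U)*(-4254 - 2133) = (-3038 + 1217)*(-4254 - 2133) = -1821*(-6387) = 11630727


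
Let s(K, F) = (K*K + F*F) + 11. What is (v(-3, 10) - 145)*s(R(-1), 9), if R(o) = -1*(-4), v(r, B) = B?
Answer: -14580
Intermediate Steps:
R(o) = 4
s(K, F) = 11 + F² + K² (s(K, F) = (K² + F²) + 11 = (F² + K²) + 11 = 11 + F² + K²)
(v(-3, 10) - 145)*s(R(-1), 9) = (10 - 145)*(11 + 9² + 4²) = -135*(11 + 81 + 16) = -135*108 = -14580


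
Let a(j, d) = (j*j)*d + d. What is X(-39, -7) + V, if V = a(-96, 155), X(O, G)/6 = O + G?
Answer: 1428359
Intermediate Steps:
X(O, G) = 6*G + 6*O (X(O, G) = 6*(O + G) = 6*(G + O) = 6*G + 6*O)
a(j, d) = d + d*j² (a(j, d) = j²*d + d = d*j² + d = d + d*j²)
V = 1428635 (V = 155*(1 + (-96)²) = 155*(1 + 9216) = 155*9217 = 1428635)
X(-39, -7) + V = (6*(-7) + 6*(-39)) + 1428635 = (-42 - 234) + 1428635 = -276 + 1428635 = 1428359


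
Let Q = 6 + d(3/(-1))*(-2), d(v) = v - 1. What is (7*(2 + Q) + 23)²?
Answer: 18225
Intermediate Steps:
d(v) = -1 + v
Q = 14 (Q = 6 + (-1 + 3/(-1))*(-2) = 6 + (-1 + 3*(-1))*(-2) = 6 + (-1 - 3)*(-2) = 6 - 4*(-2) = 6 + 8 = 14)
(7*(2 + Q) + 23)² = (7*(2 + 14) + 23)² = (7*16 + 23)² = (112 + 23)² = 135² = 18225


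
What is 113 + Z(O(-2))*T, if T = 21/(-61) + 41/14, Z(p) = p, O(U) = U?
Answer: 46044/427 ≈ 107.83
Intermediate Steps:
T = 2207/854 (T = 21*(-1/61) + 41*(1/14) = -21/61 + 41/14 = 2207/854 ≈ 2.5843)
113 + Z(O(-2))*T = 113 - 2*2207/854 = 113 - 2207/427 = 46044/427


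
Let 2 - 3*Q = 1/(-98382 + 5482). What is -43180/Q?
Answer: -94758000/1463 ≈ -64770.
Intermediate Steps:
Q = 185801/278700 (Q = 2/3 - 1/(3*(-98382 + 5482)) = 2/3 - 1/3/(-92900) = 2/3 - 1/3*(-1/92900) = 2/3 + 1/278700 = 185801/278700 ≈ 0.66667)
-43180/Q = -43180/185801/278700 = -43180*278700/185801 = -94758000/1463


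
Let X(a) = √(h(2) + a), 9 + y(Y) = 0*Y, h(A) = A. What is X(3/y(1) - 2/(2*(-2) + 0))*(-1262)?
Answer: -631*√78/3 ≈ -1857.6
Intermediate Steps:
y(Y) = -9 (y(Y) = -9 + 0*Y = -9 + 0 = -9)
X(a) = √(2 + a)
X(3/y(1) - 2/(2*(-2) + 0))*(-1262) = √(2 + (3/(-9) - 2/(2*(-2) + 0)))*(-1262) = √(2 + (3*(-⅑) - 2/(-4 + 0)))*(-1262) = √(2 + (-⅓ - 2/(-4)))*(-1262) = √(2 + (-⅓ - 2*(-¼)))*(-1262) = √(2 + (-⅓ + ½))*(-1262) = √(2 + ⅙)*(-1262) = √(13/6)*(-1262) = (√78/6)*(-1262) = -631*√78/3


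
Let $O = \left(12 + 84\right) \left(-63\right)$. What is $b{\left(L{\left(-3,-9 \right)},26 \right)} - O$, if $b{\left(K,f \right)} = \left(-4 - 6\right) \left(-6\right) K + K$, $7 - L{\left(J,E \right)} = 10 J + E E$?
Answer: $3364$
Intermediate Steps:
$O = -6048$ ($O = 96 \left(-63\right) = -6048$)
$L{\left(J,E \right)} = 7 - E^{2} - 10 J$ ($L{\left(J,E \right)} = 7 - \left(10 J + E E\right) = 7 - \left(10 J + E^{2}\right) = 7 - \left(E^{2} + 10 J\right) = 7 - E^{2} - 10 J$)
$b{\left(K,f \right)} = 61 K$ ($b{\left(K,f \right)} = \left(-10\right) \left(-6\right) K + K = 60 K + K = 61 K$)
$b{\left(L{\left(-3,-9 \right)},26 \right)} - O = 61 \left(7 - \left(-9\right)^{2} - -30\right) - -6048 = 61 \left(7 - 81 + 30\right) + 6048 = 61 \left(-44\right) + 6048 = -2684 + 6048 = 3364$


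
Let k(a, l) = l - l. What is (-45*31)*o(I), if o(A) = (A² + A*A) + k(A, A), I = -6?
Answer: -100440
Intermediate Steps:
k(a, l) = 0
o(A) = 2*A² (o(A) = (A² + A*A) + 0 = (A² + A²) + 0 = 2*A² + 0 = 2*A²)
(-45*31)*o(I) = (-45*31)*(2*(-6)²) = -2790*36 = -1395*72 = -100440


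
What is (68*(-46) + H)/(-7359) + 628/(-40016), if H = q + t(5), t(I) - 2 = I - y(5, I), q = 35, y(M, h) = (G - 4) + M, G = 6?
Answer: 9929003/24539812 ≈ 0.40461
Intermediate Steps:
y(M, h) = 2 + M (y(M, h) = (6 - 4) + M = 2 + M)
t(I) = -5 + I (t(I) = 2 + (I - (2 + 5)) = 2 + (I - 1*7) = 2 + (I - 7) = 2 + (-7 + I) = -5 + I)
H = 35 (H = 35 + (-5 + 5) = 35 + 0 = 35)
(68*(-46) + H)/(-7359) + 628/(-40016) = (68*(-46) + 35)/(-7359) + 628/(-40016) = (-3128 + 35)*(-1/7359) + 628*(-1/40016) = -3093*(-1/7359) - 157/10004 = 1031/2453 - 157/10004 = 9929003/24539812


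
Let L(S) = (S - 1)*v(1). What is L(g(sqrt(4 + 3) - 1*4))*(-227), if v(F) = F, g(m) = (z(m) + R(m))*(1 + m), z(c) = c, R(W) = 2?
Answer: -2724 + 1135*sqrt(7) ≈ 278.93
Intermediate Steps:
g(m) = (1 + m)*(2 + m) (g(m) = (m + 2)*(1 + m) = (2 + m)*(1 + m) = (1 + m)*(2 + m))
L(S) = -1 + S (L(S) = (S - 1)*1 = (-1 + S)*1 = -1 + S)
L(g(sqrt(4 + 3) - 1*4))*(-227) = (-1 + (2 + (sqrt(4 + 3) - 1*4)**2 + 3*(sqrt(4 + 3) - 1*4)))*(-227) = (-1 + (2 + (sqrt(7) - 4)**2 + 3*(sqrt(7) - 4)))*(-227) = (-1 + (2 + (-4 + sqrt(7))**2 + 3*(-4 + sqrt(7))))*(-227) = (-1 + (2 + (-4 + sqrt(7))**2 + (-12 + 3*sqrt(7))))*(-227) = (-1 + (-10 + (-4 + sqrt(7))**2 + 3*sqrt(7)))*(-227) = (-11 + (-4 + sqrt(7))**2 + 3*sqrt(7))*(-227) = 2497 - 681*sqrt(7) - 227*(-4 + sqrt(7))**2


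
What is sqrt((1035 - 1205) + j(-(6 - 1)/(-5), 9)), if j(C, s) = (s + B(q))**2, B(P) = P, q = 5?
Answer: sqrt(26) ≈ 5.0990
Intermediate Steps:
j(C, s) = (5 + s)**2 (j(C, s) = (s + 5)**2 = (5 + s)**2)
sqrt((1035 - 1205) + j(-(6 - 1)/(-5), 9)) = sqrt((1035 - 1205) + (5 + 9)**2) = sqrt(-170 + 14**2) = sqrt(-170 + 196) = sqrt(26)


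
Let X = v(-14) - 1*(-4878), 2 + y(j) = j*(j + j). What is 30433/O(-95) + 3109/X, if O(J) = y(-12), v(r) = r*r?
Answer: 2986658/27907 ≈ 107.02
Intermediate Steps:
y(j) = -2 + 2*j² (y(j) = -2 + j*(j + j) = -2 + j*(2*j) = -2 + 2*j²)
v(r) = r²
O(J) = 286 (O(J) = -2 + 2*(-12)² = -2 + 2*144 = -2 + 288 = 286)
X = 5074 (X = (-14)² - 1*(-4878) = 196 + 4878 = 5074)
30433/O(-95) + 3109/X = 30433/286 + 3109/5074 = 30433*(1/286) + 3109*(1/5074) = 2341/22 + 3109/5074 = 2986658/27907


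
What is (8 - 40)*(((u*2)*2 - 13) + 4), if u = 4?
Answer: -224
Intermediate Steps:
(8 - 40)*(((u*2)*2 - 13) + 4) = (8 - 40)*(((4*2)*2 - 13) + 4) = -32*((8*2 - 13) + 4) = -32*((16 - 13) + 4) = -32*(3 + 4) = -32*7 = -224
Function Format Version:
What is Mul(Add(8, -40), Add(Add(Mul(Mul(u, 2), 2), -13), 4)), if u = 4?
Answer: -224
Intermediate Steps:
Mul(Add(8, -40), Add(Add(Mul(Mul(u, 2), 2), -13), 4)) = Mul(Add(8, -40), Add(Add(Mul(Mul(4, 2), 2), -13), 4)) = Mul(-32, Add(Add(Mul(8, 2), -13), 4)) = Mul(-32, Add(Add(16, -13), 4)) = Mul(-32, Add(3, 4)) = Mul(-32, 7) = -224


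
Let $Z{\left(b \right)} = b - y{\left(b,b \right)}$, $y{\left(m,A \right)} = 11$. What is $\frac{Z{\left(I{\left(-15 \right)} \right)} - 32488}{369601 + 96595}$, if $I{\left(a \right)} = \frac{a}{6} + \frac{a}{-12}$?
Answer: $- \frac{130001}{1864784} \approx -0.069714$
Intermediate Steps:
$I{\left(a \right)} = \frac{a}{12}$ ($I{\left(a \right)} = a \frac{1}{6} + a \left(- \frac{1}{12}\right) = \frac{a}{6} - \frac{a}{12} = \frac{a}{12}$)
$Z{\left(b \right)} = -11 + b$ ($Z{\left(b \right)} = b - 11 = -11 + b$)
$\frac{Z{\left(I{\left(-15 \right)} \right)} - 32488}{369601 + 96595} = \frac{\left(-11 + \frac{1}{12} \left(-15\right)\right) - 32488}{369601 + 96595} = \frac{\left(-11 - \frac{5}{4}\right) - 32488}{466196} = \left(- \frac{49}{4} - 32488\right) \frac{1}{466196} = \left(- \frac{130001}{4}\right) \frac{1}{466196} = - \frac{130001}{1864784}$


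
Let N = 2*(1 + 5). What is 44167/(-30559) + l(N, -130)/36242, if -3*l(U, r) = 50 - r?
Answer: -801266977/553759639 ≈ -1.4470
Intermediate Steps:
N = 12 (N = 2*6 = 12)
l(U, r) = -50/3 + r/3 (l(U, r) = -(50 - r)/3 = -50/3 + r/3)
44167/(-30559) + l(N, -130)/36242 = 44167/(-30559) + (-50/3 + (⅓)*(-130))/36242 = 44167*(-1/30559) + (-50/3 - 130/3)*(1/36242) = -44167/30559 - 60*1/36242 = -44167/30559 - 30/18121 = -801266977/553759639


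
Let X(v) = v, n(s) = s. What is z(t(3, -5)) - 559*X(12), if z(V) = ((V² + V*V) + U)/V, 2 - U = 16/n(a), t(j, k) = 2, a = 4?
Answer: -6705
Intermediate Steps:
U = -2 (U = 2 - 16/4 = 2 - 1*4 = 2 - 4 = -2)
z(V) = (-2 + 2*V²)/V (z(V) = ((V² + V*V) - 2)/V = ((V² + V²) - 2)/V = (2*V² - 2)/V = (-2 + 2*V²)/V)
z(t(3, -5)) - 559*X(12) = (-2/2 + 2*2) - 559*12 = (-2*½ + 4) - 6708 = (-1 + 4) - 6708 = 3 - 6708 = -6705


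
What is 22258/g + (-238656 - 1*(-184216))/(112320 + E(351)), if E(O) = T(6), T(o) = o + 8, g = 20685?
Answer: 687119386/1161814395 ≈ 0.59142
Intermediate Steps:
T(o) = 8 + o
E(O) = 14 (E(O) = 8 + 6 = 14)
22258/g + (-238656 - 1*(-184216))/(112320 + E(351)) = 22258/20685 + (-238656 - 1*(-184216))/(112320 + 14) = 22258*(1/20685) + (-238656 + 184216)/112334 = 22258/20685 - 54440*1/112334 = 22258/20685 - 27220/56167 = 687119386/1161814395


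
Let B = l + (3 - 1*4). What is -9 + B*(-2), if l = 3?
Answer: -13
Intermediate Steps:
B = 2 (B = 3 + (3 - 1*4) = 3 + (3 - 4) = 3 - 1 = 2)
-9 + B*(-2) = -9 + 2*(-2) = -9 - 4 = -13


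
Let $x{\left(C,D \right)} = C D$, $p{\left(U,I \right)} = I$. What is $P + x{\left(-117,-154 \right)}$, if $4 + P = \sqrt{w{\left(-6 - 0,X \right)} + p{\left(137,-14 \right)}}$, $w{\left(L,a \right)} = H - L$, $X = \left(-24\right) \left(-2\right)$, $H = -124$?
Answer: $18014 + 2 i \sqrt{33} \approx 18014.0 + 11.489 i$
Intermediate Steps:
$X = 48$
$w{\left(L,a \right)} = -124 - L$
$P = -4 + 2 i \sqrt{33}$ ($P = -4 + \sqrt{\left(-124 - \left(-6 - 0\right)\right) - 14} = -4 + \sqrt{\left(-124 - \left(-6 + 0\right)\right) - 14} = -4 + \sqrt{\left(-124 - -6\right) - 14} = -4 + \sqrt{\left(-124 + 6\right) - 14} = -4 + \sqrt{-118 - 14} = -4 + \sqrt{-132} = -4 + 2 i \sqrt{33} \approx -4.0 + 11.489 i$)
$P + x{\left(-117,-154 \right)} = \left(-4 + 2 i \sqrt{33}\right) - -18018 = \left(-4 + 2 i \sqrt{33}\right) + 18018 = 18014 + 2 i \sqrt{33}$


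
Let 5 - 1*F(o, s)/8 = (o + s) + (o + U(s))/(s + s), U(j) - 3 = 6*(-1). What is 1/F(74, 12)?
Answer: -3/2015 ≈ -0.0014888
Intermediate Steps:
U(j) = -3 (U(j) = 3 + 6*(-1) = 3 - 6 = -3)
F(o, s) = 40 - 8*o - 8*s - 4*(-3 + o)/s (F(o, s) = 40 - 8*((o + s) + (o - 3)/(s + s)) = 40 - 8*((o + s) + (-3 + o)/((2*s))) = 40 - 8*((o + s) + (-3 + o)*(1/(2*s))) = 40 - 8*((o + s) + (-3 + o)/(2*s)) = 40 - 8*(o + s + (-3 + o)/(2*s)) = 40 + (-8*o - 8*s - 4*(-3 + o)/s) = 40 - 8*o - 8*s - 4*(-3 + o)/s)
1/F(74, 12) = 1/(4*(3 - 1*74 - 2*12*(-5 + 74 + 12))/12) = 1/(4*(1/12)*(3 - 74 - 2*12*81)) = 1/(4*(1/12)*(3 - 74 - 1944)) = 1/(4*(1/12)*(-2015)) = 1/(-2015/3) = -3/2015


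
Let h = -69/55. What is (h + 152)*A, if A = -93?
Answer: -771063/55 ≈ -14019.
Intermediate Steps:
h = -69/55 (h = -69*1/55 = -69/55 ≈ -1.2545)
(h + 152)*A = (-69/55 + 152)*(-93) = (8291/55)*(-93) = -771063/55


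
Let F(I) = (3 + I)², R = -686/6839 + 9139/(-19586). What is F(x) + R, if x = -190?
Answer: 669139220587/19135522 ≈ 34968.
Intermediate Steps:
R = -10848231/19135522 (R = -686*1/6839 + 9139*(-1/19586) = -98/977 - 9139/19586 = -10848231/19135522 ≈ -0.56692)
F(x) + R = (3 - 190)² - 10848231/19135522 = (-187)² - 10848231/19135522 = 34969 - 10848231/19135522 = 669139220587/19135522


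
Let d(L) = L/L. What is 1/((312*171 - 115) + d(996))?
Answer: 1/53238 ≈ 1.8784e-5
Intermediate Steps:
d(L) = 1
1/((312*171 - 115) + d(996)) = 1/((312*171 - 115) + 1) = 1/((53352 - 115) + 1) = 1/(53237 + 1) = 1/53238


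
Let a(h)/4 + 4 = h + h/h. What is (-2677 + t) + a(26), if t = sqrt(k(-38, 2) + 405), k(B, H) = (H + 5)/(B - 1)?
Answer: -2585 + 2*sqrt(153933)/39 ≈ -2564.9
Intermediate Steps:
k(B, H) = (5 + H)/(-1 + B)
a(h) = -12 + 4*h (a(h) = -16 + 4*(h + h/h) = -16 + 4*(h + 1) = -16 + 4*(1 + h) = -16 + (4 + 4*h) = -12 + 4*h)
t = 2*sqrt(153933)/39 (t = sqrt((5 + 2)/(-1 - 38) + 405) = sqrt(7/(-39) + 405) = sqrt(-1/39*7 + 405) = sqrt(-7/39 + 405) = sqrt(15788/39) = 2*sqrt(153933)/39 ≈ 20.120)
(-2677 + t) + a(26) = (-2677 + 2*sqrt(153933)/39) + (-12 + 4*26) = (-2677 + 2*sqrt(153933)/39) + (-12 + 104) = (-2677 + 2*sqrt(153933)/39) + 92 = -2585 + 2*sqrt(153933)/39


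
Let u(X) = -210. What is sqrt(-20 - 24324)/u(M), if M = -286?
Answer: -I*sqrt(6086)/105 ≈ -0.74298*I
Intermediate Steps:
sqrt(-20 - 24324)/u(M) = sqrt(-20 - 24324)/(-210) = sqrt(-24344)*(-1/210) = (2*I*sqrt(6086))*(-1/210) = -I*sqrt(6086)/105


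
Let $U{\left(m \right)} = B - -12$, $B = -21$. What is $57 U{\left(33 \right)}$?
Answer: $-513$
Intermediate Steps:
$U{\left(m \right)} = -9$ ($U{\left(m \right)} = -21 - -12 = -21 + 12 = -9$)
$57 U{\left(33 \right)} = 57 \left(-9\right) = -513$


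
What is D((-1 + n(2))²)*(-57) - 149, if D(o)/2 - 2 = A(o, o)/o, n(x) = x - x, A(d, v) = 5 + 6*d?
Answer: -1631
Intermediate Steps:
n(x) = 0
D(o) = 4 + 2*(5 + 6*o)/o (D(o) = 4 + 2*((5 + 6*o)/o) = 4 + 2*(5 + 6*o)/o)
D((-1 + n(2))²)*(-57) - 149 = (16 + 10/((-1 + 0)²))*(-57) - 149 = (16 + 10/((-1)²))*(-57) - 149 = (16 + 10/1)*(-57) - 149 = (16 + 10*1)*(-57) - 149 = (16 + 10)*(-57) - 149 = 26*(-57) - 149 = -1482 - 149 = -1631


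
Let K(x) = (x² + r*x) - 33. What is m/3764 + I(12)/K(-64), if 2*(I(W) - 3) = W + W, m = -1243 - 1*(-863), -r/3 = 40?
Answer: -1101470/11050163 ≈ -0.099679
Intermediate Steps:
r = -120 (r = -3*40 = -120)
m = -380 (m = -1243 + 863 = -380)
I(W) = 3 + W (I(W) = 3 + (W + W)/2 = 3 + (2*W)/2 = 3 + W)
K(x) = -33 + x² - 120*x (K(x) = (x² - 120*x) - 33 = -33 + x² - 120*x)
m/3764 + I(12)/K(-64) = -380/3764 + (3 + 12)/(-33 + (-64)² - 120*(-64)) = -380*1/3764 + 15/(-33 + 4096 + 7680) = -95/941 + 15/11743 = -1101470/11050163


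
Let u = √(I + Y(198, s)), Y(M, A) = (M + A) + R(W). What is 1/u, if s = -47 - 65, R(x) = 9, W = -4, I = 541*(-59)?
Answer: -I*√221/2652 ≈ -0.0056056*I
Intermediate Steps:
I = -31919
s = -112
Y(M, A) = 9 + A + M (Y(M, A) = (M + A) + 9 = (A + M) + 9 = 9 + A + M)
u = 12*I*√221 (u = √(-31919 + (9 - 112 + 198)) = √(-31919 + 95) = √(-31824) = 12*I*√221 ≈ 178.39*I)
1/u = 1/(12*I*√221) = -I*√221/2652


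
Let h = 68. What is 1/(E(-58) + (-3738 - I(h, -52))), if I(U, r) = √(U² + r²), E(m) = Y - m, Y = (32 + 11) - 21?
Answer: -1829/6686818 + √458/3343409 ≈ -0.00026712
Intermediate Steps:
Y = 22 (Y = 43 - 21 = 22)
E(m) = 22 - m
1/(E(-58) + (-3738 - I(h, -52))) = 1/((22 - 1*(-58)) + (-3738 - √(68² + (-52)²))) = 1/((22 + 58) + (-3738 - √(4624 + 2704))) = 1/(80 + (-3738 - √7328)) = 1/(80 + (-3738 - 4*√458)) = 1/(-3658 - 4*√458)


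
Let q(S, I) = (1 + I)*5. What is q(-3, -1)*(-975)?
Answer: 0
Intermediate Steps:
q(S, I) = 5 + 5*I
q(-3, -1)*(-975) = (5 + 5*(-1))*(-975) = (5 - 5)*(-975) = 0*(-975) = 0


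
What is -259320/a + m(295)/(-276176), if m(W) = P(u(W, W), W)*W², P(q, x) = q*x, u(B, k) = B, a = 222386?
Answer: -842139385025785/30708837968 ≈ -27423.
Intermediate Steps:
m(W) = W⁴ (m(W) = (W*W)*W² = W²*W² = W⁴)
-259320/a + m(295)/(-276176) = -259320/222386 + 295⁴/(-276176) = -259320*1/222386 + 7573350625*(-1/276176) = -129660/111193 - 7573350625/276176 = -842139385025785/30708837968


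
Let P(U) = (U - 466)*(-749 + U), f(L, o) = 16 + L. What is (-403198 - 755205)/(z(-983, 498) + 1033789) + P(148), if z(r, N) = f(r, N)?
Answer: 197389716593/1032822 ≈ 1.9112e+5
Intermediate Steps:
z(r, N) = 16 + r
P(U) = (-749 + U)*(-466 + U) (P(U) = (-466 + U)*(-749 + U) = (-749 + U)*(-466 + U))
(-403198 - 755205)/(z(-983, 498) + 1033789) + P(148) = (-403198 - 755205)/((16 - 983) + 1033789) + (349034 + 148² - 1215*148) = -1158403/(-967 + 1033789) + (349034 + 21904 - 179820) = -1158403/1032822 + 191118 = 197389716593/1032822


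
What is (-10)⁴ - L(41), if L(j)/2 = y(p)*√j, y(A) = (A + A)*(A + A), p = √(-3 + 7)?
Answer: 10000 - 32*√41 ≈ 9795.1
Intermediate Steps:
p = 2 (p = √4 = 2)
y(A) = 4*A² (y(A) = (2*A)*(2*A) = 4*A²)
L(j) = 32*√j (L(j) = 2*((4*2²)*√j) = 2*((4*4)*√j) = 2*(16*√j) = 32*√j)
(-10)⁴ - L(41) = (-10)⁴ - 32*√41 = 10000 - 32*√41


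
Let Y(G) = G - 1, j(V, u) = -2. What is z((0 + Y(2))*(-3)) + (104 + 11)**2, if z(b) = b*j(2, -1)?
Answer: 13231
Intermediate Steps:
Y(G) = -1 + G
z(b) = -2*b (z(b) = b*(-2) = -2*b)
z((0 + Y(2))*(-3)) + (104 + 11)**2 = -2*(0 + (-1 + 2))*(-3) + (104 + 11)**2 = -2*(0 + 1)*(-3) + 115**2 = -2*(-3) + 13225 = 6 + 13225 = 13231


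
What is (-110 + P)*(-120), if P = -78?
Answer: 22560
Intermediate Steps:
(-110 + P)*(-120) = (-110 - 78)*(-120) = -188*(-120) = 22560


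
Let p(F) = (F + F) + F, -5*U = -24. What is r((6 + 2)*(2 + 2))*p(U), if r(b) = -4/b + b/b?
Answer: 63/5 ≈ 12.600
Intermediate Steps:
U = 24/5 (U = -⅕*(-24) = 24/5 ≈ 4.8000)
p(F) = 3*F (p(F) = 2*F + F = 3*F)
r(b) = 1 - 4/b (r(b) = -4/b + 1 = 1 - 4/b)
r((6 + 2)*(2 + 2))*p(U) = ((-4 + (6 + 2)*(2 + 2))/(((6 + 2)*(2 + 2))))*(3*(24/5)) = ((-4 + 8*4)/((8*4)))*(72/5) = ((-4 + 32)/32)*(72/5) = ((1/32)*28)*(72/5) = (7/8)*(72/5) = 63/5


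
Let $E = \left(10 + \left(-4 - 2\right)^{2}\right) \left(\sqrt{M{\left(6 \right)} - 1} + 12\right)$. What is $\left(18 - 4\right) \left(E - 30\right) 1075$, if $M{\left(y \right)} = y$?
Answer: $7856100 + 692300 \sqrt{5} \approx 9.4041 \cdot 10^{6}$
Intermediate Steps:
$E = 552 + 46 \sqrt{5}$ ($E = \left(10 + \left(-4 - 2\right)^{2}\right) \left(\sqrt{6 - 1} + 12\right) = \left(10 + \left(-6\right)^{2}\right) \left(\sqrt{5} + 12\right) = \left(10 + 36\right) \left(12 + \sqrt{5}\right) = 46 \left(12 + \sqrt{5}\right) = 552 + 46 \sqrt{5} \approx 654.86$)
$\left(18 - 4\right) \left(E - 30\right) 1075 = \left(18 - 4\right) \left(\left(552 + 46 \sqrt{5}\right) - 30\right) 1075 = 14 \left(522 + 46 \sqrt{5}\right) 1075 = \left(7308 + 644 \sqrt{5}\right) 1075 = 7856100 + 692300 \sqrt{5}$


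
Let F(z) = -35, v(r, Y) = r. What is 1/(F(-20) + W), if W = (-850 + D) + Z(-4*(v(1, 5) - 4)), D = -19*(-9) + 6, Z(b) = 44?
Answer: -1/664 ≈ -0.0015060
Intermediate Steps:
D = 177 (D = 171 + 6 = 177)
W = -629 (W = (-850 + 177) + 44 = -673 + 44 = -629)
1/(F(-20) + W) = 1/(-35 - 629) = 1/(-664) = -1/664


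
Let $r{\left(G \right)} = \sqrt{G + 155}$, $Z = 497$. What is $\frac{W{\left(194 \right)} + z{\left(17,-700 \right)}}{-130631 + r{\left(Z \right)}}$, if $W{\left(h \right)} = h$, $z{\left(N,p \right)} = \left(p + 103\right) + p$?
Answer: $\frac{144085993}{17064457509} + \frac{2206 \sqrt{163}}{17064457509} \approx 0.0084453$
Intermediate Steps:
$r{\left(G \right)} = \sqrt{155 + G}$
$z{\left(N,p \right)} = 103 + 2 p$ ($z{\left(N,p \right)} = \left(103 + p\right) + p = 103 + 2 p$)
$\frac{W{\left(194 \right)} + z{\left(17,-700 \right)}}{-130631 + r{\left(Z \right)}} = \frac{194 + \left(103 + 2 \left(-700\right)\right)}{-130631 + \sqrt{155 + 497}} = \frac{194 + \left(103 - 1400\right)}{-130631 + \sqrt{652}} = \frac{194 - 1297}{-130631 + 2 \sqrt{163}} = - \frac{1103}{-130631 + 2 \sqrt{163}}$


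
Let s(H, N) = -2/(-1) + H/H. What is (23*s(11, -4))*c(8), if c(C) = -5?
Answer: -345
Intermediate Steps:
s(H, N) = 3 (s(H, N) = -2*(-1) + 1 = 2 + 1 = 3)
(23*s(11, -4))*c(8) = (23*3)*(-5) = 69*(-5) = -345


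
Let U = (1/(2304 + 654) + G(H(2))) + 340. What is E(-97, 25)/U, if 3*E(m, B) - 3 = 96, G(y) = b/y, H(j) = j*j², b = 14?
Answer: 195228/2021795 ≈ 0.096562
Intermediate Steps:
H(j) = j³
G(y) = 14/y
E(m, B) = 33 (E(m, B) = 1 + (⅓)*96 = 1 + 32 = 33)
U = 2021795/5916 (U = (1/(2304 + 654) + 14/(2³)) + 340 = (1/2958 + 14/8) + 340 = (1/2958 + 14*(⅛)) + 340 = (1/2958 + 7/4) + 340 = 10355/5916 + 340 = 2021795/5916 ≈ 341.75)
E(-97, 25)/U = 33/(2021795/5916) = 33*(5916/2021795) = 195228/2021795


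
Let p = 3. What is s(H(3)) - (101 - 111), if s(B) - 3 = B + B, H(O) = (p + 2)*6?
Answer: 73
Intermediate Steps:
H(O) = 30 (H(O) = (3 + 2)*6 = 5*6 = 30)
s(B) = 3 + 2*B (s(B) = 3 + (B + B) = 3 + 2*B)
s(H(3)) - (101 - 111) = (3 + 2*30) - (101 - 111) = (3 + 60) - 1*(-10) = 63 + 10 = 73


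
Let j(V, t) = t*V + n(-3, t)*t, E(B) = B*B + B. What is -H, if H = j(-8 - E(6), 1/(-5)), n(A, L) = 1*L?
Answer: -251/25 ≈ -10.040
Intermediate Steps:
E(B) = B + B**2 (E(B) = B**2 + B = B + B**2)
n(A, L) = L
j(V, t) = t**2 + V*t (j(V, t) = t*V + t*t = V*t + t**2 = t**2 + V*t)
H = 251/25 (H = ((-8 - 6*(1 + 6)) + 1/(-5))/(-5) = -((-8 - 6*7) - 1/5)/5 = -((-8 - 1*42) - 1/5)/5 = -((-8 - 42) - 1/5)/5 = -(-50 - 1/5)/5 = -1/5*(-251/5) = 251/25 ≈ 10.040)
-H = -1*251/25 = -251/25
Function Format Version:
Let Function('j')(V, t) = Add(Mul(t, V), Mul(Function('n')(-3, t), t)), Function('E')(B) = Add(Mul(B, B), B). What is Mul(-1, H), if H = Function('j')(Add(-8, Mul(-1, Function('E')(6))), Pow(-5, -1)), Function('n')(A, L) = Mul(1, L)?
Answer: Rational(-251, 25) ≈ -10.040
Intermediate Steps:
Function('E')(B) = Add(B, Pow(B, 2)) (Function('E')(B) = Add(Pow(B, 2), B) = Add(B, Pow(B, 2)))
Function('n')(A, L) = L
Function('j')(V, t) = Add(Pow(t, 2), Mul(V, t)) (Function('j')(V, t) = Add(Mul(t, V), Mul(t, t)) = Add(Mul(V, t), Pow(t, 2)) = Add(Pow(t, 2), Mul(V, t)))
H = Rational(251, 25) (H = Mul(Pow(-5, -1), Add(Add(-8, Mul(-1, Mul(6, Add(1, 6)))), Pow(-5, -1))) = Mul(Rational(-1, 5), Add(Add(-8, Mul(-1, Mul(6, 7))), Rational(-1, 5))) = Mul(Rational(-1, 5), Add(Add(-8, Mul(-1, 42)), Rational(-1, 5))) = Mul(Rational(-1, 5), Add(Add(-8, -42), Rational(-1, 5))) = Mul(Rational(-1, 5), Add(-50, Rational(-1, 5))) = Mul(Rational(-1, 5), Rational(-251, 5)) = Rational(251, 25) ≈ 10.040)
Mul(-1, H) = Mul(-1, Rational(251, 25)) = Rational(-251, 25)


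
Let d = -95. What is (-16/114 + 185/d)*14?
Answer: -1666/57 ≈ -29.228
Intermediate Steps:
(-16/114 + 185/d)*14 = (-16/114 + 185/(-95))*14 = (-16*1/114 + 185*(-1/95))*14 = (-8/57 - 37/19)*14 = -119/57*14 = -1666/57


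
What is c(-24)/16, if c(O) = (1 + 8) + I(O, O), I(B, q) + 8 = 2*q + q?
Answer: -71/16 ≈ -4.4375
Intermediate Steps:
I(B, q) = -8 + 3*q (I(B, q) = -8 + (2*q + q) = -8 + 3*q)
c(O) = 1 + 3*O (c(O) = (1 + 8) + (-8 + 3*O) = 9 + (-8 + 3*O) = 1 + 3*O)
c(-24)/16 = (1 + 3*(-24))/16 = (1 - 72)*(1/16) = -71*1/16 = -71/16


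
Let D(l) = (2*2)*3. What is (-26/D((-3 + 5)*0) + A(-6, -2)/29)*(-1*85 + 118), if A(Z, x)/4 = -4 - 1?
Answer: -5467/58 ≈ -94.259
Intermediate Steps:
A(Z, x) = -20 (A(Z, x) = 4*(-4 - 1) = 4*(-5) = -20)
D(l) = 12 (D(l) = 4*3 = 12)
(-26/D((-3 + 5)*0) + A(-6, -2)/29)*(-1*85 + 118) = (-26/12 - 20/29)*(-1*85 + 118) = (-26*1/12 - 20*1/29)*(-85 + 118) = (-13/6 - 20/29)*33 = -497/174*33 = -5467/58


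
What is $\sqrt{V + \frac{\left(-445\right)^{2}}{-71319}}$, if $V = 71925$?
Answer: $\frac{5 \sqrt{14633007194598}}{71319} \approx 268.18$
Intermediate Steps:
$\sqrt{V + \frac{\left(-445\right)^{2}}{-71319}} = \sqrt{71925 + \frac{\left(-445\right)^{2}}{-71319}} = \sqrt{71925 + 198025 \left(- \frac{1}{71319}\right)} = \sqrt{71925 - \frac{198025}{71319}} = \sqrt{\frac{5129421050}{71319}} = \frac{5 \sqrt{14633007194598}}{71319}$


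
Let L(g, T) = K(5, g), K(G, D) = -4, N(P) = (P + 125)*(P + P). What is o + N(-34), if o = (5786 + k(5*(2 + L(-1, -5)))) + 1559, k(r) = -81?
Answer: 1076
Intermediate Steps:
N(P) = 2*P*(125 + P) (N(P) = (125 + P)*(2*P) = 2*P*(125 + P))
L(g, T) = -4
o = 7264 (o = (5786 - 81) + 1559 = 5705 + 1559 = 7264)
o + N(-34) = 7264 + 2*(-34)*(125 - 34) = 7264 + 2*(-34)*91 = 7264 - 6188 = 1076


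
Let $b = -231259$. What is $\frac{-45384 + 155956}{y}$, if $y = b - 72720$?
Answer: $- \frac{110572}{303979} \approx -0.36375$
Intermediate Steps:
$y = -303979$ ($y = -231259 - 72720 = -303979$)
$\frac{-45384 + 155956}{y} = \frac{-45384 + 155956}{-303979} = 110572 \left(- \frac{1}{303979}\right) = - \frac{110572}{303979}$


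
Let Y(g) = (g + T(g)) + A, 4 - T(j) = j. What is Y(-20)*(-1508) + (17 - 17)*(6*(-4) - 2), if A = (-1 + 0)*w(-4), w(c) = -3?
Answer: -10556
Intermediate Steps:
T(j) = 4 - j
A = 3 (A = (-1 + 0)*(-3) = -1*(-3) = 3)
Y(g) = 7 (Y(g) = (g + (4 - g)) + 3 = 4 + 3 = 7)
Y(-20)*(-1508) + (17 - 17)*(6*(-4) - 2) = 7*(-1508) + (17 - 17)*(6*(-4) - 2) = -10556 + 0*(-24 - 2) = -10556 + 0*(-26) = -10556 + 0 = -10556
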